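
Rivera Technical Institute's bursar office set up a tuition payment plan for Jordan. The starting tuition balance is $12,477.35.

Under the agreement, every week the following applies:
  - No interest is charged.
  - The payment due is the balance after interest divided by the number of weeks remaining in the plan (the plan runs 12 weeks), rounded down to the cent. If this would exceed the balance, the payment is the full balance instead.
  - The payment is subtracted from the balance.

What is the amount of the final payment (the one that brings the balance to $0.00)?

Week 1: $12,477.35 − $1,039.77 → $11,437.58
Week 2: $11,437.58 − $1,039.78 → $10,397.80
Week 3: $10,397.80 − $1,039.78 → $9,358.02
Week 4: $9,358.02 − $1,039.78 → $8,318.24
Week 5: $8,318.24 − $1,039.78 → $7,278.46
Week 6: $7,278.46 − $1,039.78 → $6,238.68
Week 7: $6,238.68 − $1,039.78 → $5,198.90
Week 8: $5,198.90 − $1,039.78 → $4,159.12
Week 9: $4,159.12 − $1,039.78 → $3,119.34
Week 10: $3,119.34 − $1,039.78 → $2,079.56
Week 11: $2,079.56 − $1,039.78 → $1,039.78
Week 12: $1,039.78 − $1,039.78 → $0.00

$1,039.78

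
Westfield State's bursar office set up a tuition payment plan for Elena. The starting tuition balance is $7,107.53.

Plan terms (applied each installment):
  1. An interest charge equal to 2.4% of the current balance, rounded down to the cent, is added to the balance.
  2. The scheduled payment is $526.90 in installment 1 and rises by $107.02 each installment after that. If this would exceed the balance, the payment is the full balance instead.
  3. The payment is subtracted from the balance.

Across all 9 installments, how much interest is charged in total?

$985.74

Installment 1: $7,107.53 +$170.58 interest = $7,278.11; pay $526.90 → $6,751.21
Installment 2: $6,751.21 +$162.02 interest = $6,913.23; pay $633.92 → $6,279.31
Installment 3: $6,279.31 +$150.70 interest = $6,430.01; pay $740.94 → $5,689.07
Installment 4: $5,689.07 +$136.53 interest = $5,825.60; pay $847.96 → $4,977.64
Installment 5: $4,977.64 +$119.46 interest = $5,097.10; pay $954.98 → $4,142.12
Installment 6: $4,142.12 +$99.41 interest = $4,241.53; pay $1,062.00 → $3,179.53
Installment 7: $3,179.53 +$76.30 interest = $3,255.83; pay $1,169.02 → $2,086.81
Installment 8: $2,086.81 +$50.08 interest = $2,136.89; pay $1,276.04 → $860.85
Installment 9: $860.85 +$20.66 interest = $881.51; pay $881.51 → $0.00
Total interest: $170.58 + $162.02 + $150.70 + $136.53 + $119.46 + $99.41 + $76.30 + $50.08 + $20.66 = $985.74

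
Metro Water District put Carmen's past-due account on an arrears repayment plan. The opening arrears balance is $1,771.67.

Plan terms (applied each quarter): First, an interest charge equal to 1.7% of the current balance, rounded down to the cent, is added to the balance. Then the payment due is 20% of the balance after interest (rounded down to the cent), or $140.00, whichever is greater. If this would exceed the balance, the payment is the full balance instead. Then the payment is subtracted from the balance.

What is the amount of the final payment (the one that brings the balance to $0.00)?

$102.91

Quarter 1: $1,771.67 +$30.11 interest = $1,801.78; pay $360.35 → $1,441.43
Quarter 2: $1,441.43 +$24.50 interest = $1,465.93; pay $293.18 → $1,172.75
Quarter 3: $1,172.75 +$19.93 interest = $1,192.68; pay $238.53 → $954.15
Quarter 4: $954.15 +$16.22 interest = $970.37; pay $194.07 → $776.30
Quarter 5: $776.30 +$13.19 interest = $789.49; pay $157.89 → $631.60
Quarter 6: $631.60 +$10.73 interest = $642.33; pay $140.00 → $502.33
Quarter 7: $502.33 +$8.53 interest = $510.86; pay $140.00 → $370.86
Quarter 8: $370.86 +$6.30 interest = $377.16; pay $140.00 → $237.16
Quarter 9: $237.16 +$4.03 interest = $241.19; pay $140.00 → $101.19
Quarter 10: $101.19 +$1.72 interest = $102.91; pay $102.91 → $0.00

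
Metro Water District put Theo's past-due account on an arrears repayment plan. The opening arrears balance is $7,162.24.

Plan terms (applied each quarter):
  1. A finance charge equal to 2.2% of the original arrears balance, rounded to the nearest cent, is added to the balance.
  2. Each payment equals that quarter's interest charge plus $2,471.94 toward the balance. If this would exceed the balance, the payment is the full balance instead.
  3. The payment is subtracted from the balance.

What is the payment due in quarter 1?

$2,629.51

# | Opening | Interest | Payment | End bal
1 | $7,162.24 | $157.57 | $2,629.51 | $4,690.30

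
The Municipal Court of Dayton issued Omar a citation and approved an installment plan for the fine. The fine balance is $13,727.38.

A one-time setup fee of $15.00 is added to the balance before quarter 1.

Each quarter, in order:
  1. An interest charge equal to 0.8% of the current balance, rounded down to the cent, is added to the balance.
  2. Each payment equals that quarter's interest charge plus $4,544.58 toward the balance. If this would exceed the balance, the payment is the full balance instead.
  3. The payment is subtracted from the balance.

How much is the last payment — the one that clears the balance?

$109.50

Quarter 1: $13,742.38 +$109.93 interest = $13,852.31; pay $4,654.51 → $9,197.80
Quarter 2: $9,197.80 +$73.58 interest = $9,271.38; pay $4,618.16 → $4,653.22
Quarter 3: $4,653.22 +$37.22 interest = $4,690.44; pay $4,581.80 → $108.64
Quarter 4: $108.64 +$0.86 interest = $109.50; pay $109.50 → $0.00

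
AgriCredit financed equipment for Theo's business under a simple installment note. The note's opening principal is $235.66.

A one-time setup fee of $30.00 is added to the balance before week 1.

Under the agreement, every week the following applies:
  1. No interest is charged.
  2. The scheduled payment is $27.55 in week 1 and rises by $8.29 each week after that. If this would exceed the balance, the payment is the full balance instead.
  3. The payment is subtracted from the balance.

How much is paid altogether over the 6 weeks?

Week 1: $265.66 − $27.55 → $238.11
Week 2: $238.11 − $35.84 → $202.27
Week 3: $202.27 − $44.13 → $158.14
Week 4: $158.14 − $52.42 → $105.72
Week 5: $105.72 − $60.71 → $45.01
Week 6: $45.01 − $45.01 → $0.00
Total paid: $265.66

$265.66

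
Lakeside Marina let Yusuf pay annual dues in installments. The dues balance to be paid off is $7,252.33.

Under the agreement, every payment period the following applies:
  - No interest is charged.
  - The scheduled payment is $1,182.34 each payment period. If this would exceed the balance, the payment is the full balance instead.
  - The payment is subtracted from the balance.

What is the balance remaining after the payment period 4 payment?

$2,522.97

# | Opening | Payment | End bal
1 | $7,252.33 | $1,182.34 | $6,069.99
2 | $6,069.99 | $1,182.34 | $4,887.65
3 | $4,887.65 | $1,182.34 | $3,705.31
4 | $3,705.31 | $1,182.34 | $2,522.97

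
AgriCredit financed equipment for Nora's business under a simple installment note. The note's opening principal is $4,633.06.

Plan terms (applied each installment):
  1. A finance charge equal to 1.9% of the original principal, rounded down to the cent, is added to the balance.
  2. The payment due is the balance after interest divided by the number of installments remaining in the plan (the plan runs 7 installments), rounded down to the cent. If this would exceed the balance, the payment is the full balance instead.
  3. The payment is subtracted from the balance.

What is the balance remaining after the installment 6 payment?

Installment 1: opening $4,633.06; interest $88.02 → $4,721.08; payment $674.44; balance $4,046.64
Installment 2: opening $4,046.64; interest $88.02 → $4,134.66; payment $689.11; balance $3,445.55
Installment 3: opening $3,445.55; interest $88.02 → $3,533.57; payment $706.71; balance $2,826.86
Installment 4: opening $2,826.86; interest $88.02 → $2,914.88; payment $728.72; balance $2,186.16
Installment 5: opening $2,186.16; interest $88.02 → $2,274.18; payment $758.06; balance $1,516.12
Installment 6: opening $1,516.12; interest $88.02 → $1,604.14; payment $802.07; balance $802.07

$802.07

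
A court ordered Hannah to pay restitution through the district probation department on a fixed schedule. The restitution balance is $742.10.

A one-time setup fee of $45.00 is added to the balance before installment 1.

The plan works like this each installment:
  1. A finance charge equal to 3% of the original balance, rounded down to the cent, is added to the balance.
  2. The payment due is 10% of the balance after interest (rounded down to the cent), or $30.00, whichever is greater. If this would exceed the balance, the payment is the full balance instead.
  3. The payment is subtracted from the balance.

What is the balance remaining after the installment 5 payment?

$546.84

Installment 1: opening $787.10; interest $22.26 → $809.36; payment $80.93; balance $728.43
Installment 2: opening $728.43; interest $22.26 → $750.69; payment $75.06; balance $675.63
Installment 3: opening $675.63; interest $22.26 → $697.89; payment $69.78; balance $628.11
Installment 4: opening $628.11; interest $22.26 → $650.37; payment $65.03; balance $585.34
Installment 5: opening $585.34; interest $22.26 → $607.60; payment $60.76; balance $546.84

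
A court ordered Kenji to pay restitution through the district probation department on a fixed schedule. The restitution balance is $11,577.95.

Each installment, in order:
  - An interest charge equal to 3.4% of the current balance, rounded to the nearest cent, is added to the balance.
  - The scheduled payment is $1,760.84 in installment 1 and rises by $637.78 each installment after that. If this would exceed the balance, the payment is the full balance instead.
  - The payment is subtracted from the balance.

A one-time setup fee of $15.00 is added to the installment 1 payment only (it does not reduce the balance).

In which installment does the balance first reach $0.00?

5

# | Opening | Interest | Payment | Fee | End bal
1 | $11,577.95 | $393.65 | $1,760.84 | $15.00 | $10,210.76
2 | $10,210.76 | $347.17 | $2,398.62 | — | $8,159.31
3 | $8,159.31 | $277.42 | $3,036.40 | — | $5,400.33
4 | $5,400.33 | $183.61 | $3,674.18 | — | $1,909.76
5 | $1,909.76 | $64.93 | $1,974.69 | — | $0.00
Balance reaches $0.00 in installment 5.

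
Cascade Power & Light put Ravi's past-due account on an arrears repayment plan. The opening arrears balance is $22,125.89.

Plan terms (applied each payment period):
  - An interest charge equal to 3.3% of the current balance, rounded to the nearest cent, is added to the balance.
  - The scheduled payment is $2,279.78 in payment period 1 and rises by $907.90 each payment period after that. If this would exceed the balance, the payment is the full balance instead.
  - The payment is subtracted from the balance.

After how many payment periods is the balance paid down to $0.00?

6

Payment period 1: opening $22,125.89; interest $730.15 → $22,856.04; payment $2,279.78; balance $20,576.26
Payment period 2: opening $20,576.26; interest $679.02 → $21,255.28; payment $3,187.68; balance $18,067.60
Payment period 3: opening $18,067.60; interest $596.23 → $18,663.83; payment $4,095.58; balance $14,568.25
Payment period 4: opening $14,568.25; interest $480.75 → $15,049.00; payment $5,003.48; balance $10,045.52
Payment period 5: opening $10,045.52; interest $331.50 → $10,377.02; payment $5,911.38; balance $4,465.64
Payment period 6: opening $4,465.64; interest $147.37 → $4,613.01; payment $4,613.01; balance $0.00
Balance reaches $0.00 in payment period 6.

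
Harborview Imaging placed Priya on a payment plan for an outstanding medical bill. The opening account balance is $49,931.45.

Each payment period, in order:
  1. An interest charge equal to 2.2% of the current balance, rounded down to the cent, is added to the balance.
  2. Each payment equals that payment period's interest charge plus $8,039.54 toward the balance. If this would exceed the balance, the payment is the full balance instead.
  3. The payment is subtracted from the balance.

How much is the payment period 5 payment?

$8,430.55

Payment period 1: opening $49,931.45; interest $1,098.49 → $51,029.94; payment $9,138.03; balance $41,891.91
Payment period 2: opening $41,891.91; interest $921.62 → $42,813.53; payment $8,961.16; balance $33,852.37
Payment period 3: opening $33,852.37; interest $744.75 → $34,597.12; payment $8,784.29; balance $25,812.83
Payment period 4: opening $25,812.83; interest $567.88 → $26,380.71; payment $8,607.42; balance $17,773.29
Payment period 5: opening $17,773.29; interest $391.01 → $18,164.30; payment $8,430.55; balance $9,733.75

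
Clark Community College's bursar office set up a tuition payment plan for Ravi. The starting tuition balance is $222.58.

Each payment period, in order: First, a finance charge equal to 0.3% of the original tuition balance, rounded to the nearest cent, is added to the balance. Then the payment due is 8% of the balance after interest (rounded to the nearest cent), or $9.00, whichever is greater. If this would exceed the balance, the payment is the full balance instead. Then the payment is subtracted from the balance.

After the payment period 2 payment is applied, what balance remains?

Payment period 1: $222.58 +$0.67 interest = $223.25; pay $17.86 → $205.39
Payment period 2: $205.39 +$0.67 interest = $206.06; pay $16.48 → $189.58

$189.58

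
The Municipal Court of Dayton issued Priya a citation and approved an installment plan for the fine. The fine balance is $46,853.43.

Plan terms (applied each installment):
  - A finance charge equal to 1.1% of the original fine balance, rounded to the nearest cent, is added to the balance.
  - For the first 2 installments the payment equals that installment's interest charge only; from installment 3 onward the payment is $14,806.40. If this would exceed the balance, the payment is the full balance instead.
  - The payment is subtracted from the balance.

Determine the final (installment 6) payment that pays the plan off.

$4,495.79

Installment 1: opening $46,853.43; interest $515.39 → $47,368.82; payment $515.39; balance $46,853.43
Installment 2: opening $46,853.43; interest $515.39 → $47,368.82; payment $515.39; balance $46,853.43
Installment 3: opening $46,853.43; interest $515.39 → $47,368.82; payment $14,806.40; balance $32,562.42
Installment 4: opening $32,562.42; interest $515.39 → $33,077.81; payment $14,806.40; balance $18,271.41
Installment 5: opening $18,271.41; interest $515.39 → $18,786.80; payment $14,806.40; balance $3,980.40
Installment 6: opening $3,980.40; interest $515.39 → $4,495.79; payment $4,495.79; balance $0.00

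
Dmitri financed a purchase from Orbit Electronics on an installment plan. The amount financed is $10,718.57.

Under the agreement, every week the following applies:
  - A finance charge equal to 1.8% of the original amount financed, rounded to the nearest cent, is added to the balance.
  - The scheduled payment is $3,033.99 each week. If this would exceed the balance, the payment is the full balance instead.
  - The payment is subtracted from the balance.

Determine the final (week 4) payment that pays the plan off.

Week 1: $10,718.57 +$192.93 interest = $10,911.50; pay $3,033.99 → $7,877.51
Week 2: $7,877.51 +$192.93 interest = $8,070.44; pay $3,033.99 → $5,036.45
Week 3: $5,036.45 +$192.93 interest = $5,229.38; pay $3,033.99 → $2,195.39
Week 4: $2,195.39 +$192.93 interest = $2,388.32; pay $2,388.32 → $0.00

$2,388.32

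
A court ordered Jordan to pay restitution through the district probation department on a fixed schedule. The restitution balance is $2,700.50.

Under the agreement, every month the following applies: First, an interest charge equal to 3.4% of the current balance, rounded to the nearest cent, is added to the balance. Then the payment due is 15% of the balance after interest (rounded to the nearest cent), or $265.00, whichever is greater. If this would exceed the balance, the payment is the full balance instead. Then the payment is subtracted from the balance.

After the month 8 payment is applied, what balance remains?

# | Opening | Interest | Payment | End bal
1 | $2,700.50 | $91.82 | $418.85 | $2,373.47
2 | $2,373.47 | $80.70 | $368.13 | $2,086.04
3 | $2,086.04 | $70.93 | $323.55 | $1,833.42
4 | $1,833.42 | $62.34 | $284.36 | $1,611.40
5 | $1,611.40 | $54.79 | $265.00 | $1,401.19
6 | $1,401.19 | $47.64 | $265.00 | $1,183.83
7 | $1,183.83 | $40.25 | $265.00 | $959.08
8 | $959.08 | $32.61 | $265.00 | $726.69

$726.69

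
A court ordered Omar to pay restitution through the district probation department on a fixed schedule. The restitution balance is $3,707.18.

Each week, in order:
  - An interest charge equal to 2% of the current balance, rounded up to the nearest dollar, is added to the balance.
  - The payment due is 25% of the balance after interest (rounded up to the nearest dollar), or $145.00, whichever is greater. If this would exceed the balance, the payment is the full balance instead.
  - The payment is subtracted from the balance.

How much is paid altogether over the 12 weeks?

Week 1: opening $3,707.18; interest $75.00 → $3,782.18; payment $946.00; balance $2,836.18
Week 2: opening $2,836.18; interest $57.00 → $2,893.18; payment $724.00; balance $2,169.18
Week 3: opening $2,169.18; interest $44.00 → $2,213.18; payment $554.00; balance $1,659.18
Week 4: opening $1,659.18; interest $34.00 → $1,693.18; payment $424.00; balance $1,269.18
Week 5: opening $1,269.18; interest $26.00 → $1,295.18; payment $324.00; balance $971.18
Week 6: opening $971.18; interest $20.00 → $991.18; payment $248.00; balance $743.18
Week 7: opening $743.18; interest $15.00 → $758.18; payment $190.00; balance $568.18
Week 8: opening $568.18; interest $12.00 → $580.18; payment $146.00; balance $434.18
Week 9: opening $434.18; interest $9.00 → $443.18; payment $145.00; balance $298.18
Week 10: opening $298.18; interest $6.00 → $304.18; payment $145.00; balance $159.18
Week 11: opening $159.18; interest $4.00 → $163.18; payment $145.00; balance $18.18
Week 12: opening $18.18; interest $1.00 → $19.18; payment $19.18; balance $0.00
Total paid: $4,010.18

$4,010.18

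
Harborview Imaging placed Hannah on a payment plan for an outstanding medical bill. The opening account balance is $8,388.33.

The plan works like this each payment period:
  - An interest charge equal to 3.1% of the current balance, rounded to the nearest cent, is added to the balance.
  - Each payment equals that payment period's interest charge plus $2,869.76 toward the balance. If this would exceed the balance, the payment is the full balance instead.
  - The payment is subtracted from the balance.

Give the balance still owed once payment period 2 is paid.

Payment period 1: opening $8,388.33; interest $260.04 → $8,648.37; payment $3,129.80; balance $5,518.57
Payment period 2: opening $5,518.57; interest $171.08 → $5,689.65; payment $3,040.84; balance $2,648.81

$2,648.81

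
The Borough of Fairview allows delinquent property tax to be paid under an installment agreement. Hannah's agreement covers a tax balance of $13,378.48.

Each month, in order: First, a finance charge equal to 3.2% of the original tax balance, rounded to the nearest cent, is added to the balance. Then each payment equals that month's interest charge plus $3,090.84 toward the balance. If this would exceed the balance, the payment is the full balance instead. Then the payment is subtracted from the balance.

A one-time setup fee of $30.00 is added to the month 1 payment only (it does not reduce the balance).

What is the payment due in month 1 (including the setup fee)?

Month 1: opening $13,378.48; interest $428.11 → $13,806.59; payment $3,518.95 (+ $30.00 fee); balance $10,287.64

$3,548.95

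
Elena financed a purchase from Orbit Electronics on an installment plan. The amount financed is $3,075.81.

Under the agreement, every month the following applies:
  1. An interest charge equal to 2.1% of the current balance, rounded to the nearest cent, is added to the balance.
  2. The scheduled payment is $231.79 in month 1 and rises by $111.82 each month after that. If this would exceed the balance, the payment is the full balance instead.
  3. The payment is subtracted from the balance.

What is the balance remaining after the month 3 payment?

Month 1: $3,075.81 +$64.59 interest = $3,140.40; pay $231.79 → $2,908.61
Month 2: $2,908.61 +$61.08 interest = $2,969.69; pay $343.61 → $2,626.08
Month 3: $2,626.08 +$55.15 interest = $2,681.23; pay $455.43 → $2,225.80

$2,225.80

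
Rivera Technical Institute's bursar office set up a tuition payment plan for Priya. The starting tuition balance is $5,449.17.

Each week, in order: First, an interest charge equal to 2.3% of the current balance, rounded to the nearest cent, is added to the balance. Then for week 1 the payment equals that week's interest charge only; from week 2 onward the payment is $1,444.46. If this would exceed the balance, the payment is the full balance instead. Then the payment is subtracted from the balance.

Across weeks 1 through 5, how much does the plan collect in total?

Week 1: opening $5,449.17; interest $125.33 → $5,574.50; payment $125.33; balance $5,449.17
Week 2: opening $5,449.17; interest $125.33 → $5,574.50; payment $1,444.46; balance $4,130.04
Week 3: opening $4,130.04; interest $94.99 → $4,225.03; payment $1,444.46; balance $2,780.57
Week 4: opening $2,780.57; interest $63.95 → $2,844.52; payment $1,444.46; balance $1,400.06
Week 5: opening $1,400.06; interest $32.20 → $1,432.26; payment $1,432.26; balance $0.00
Total paid: $5,890.97

$5,890.97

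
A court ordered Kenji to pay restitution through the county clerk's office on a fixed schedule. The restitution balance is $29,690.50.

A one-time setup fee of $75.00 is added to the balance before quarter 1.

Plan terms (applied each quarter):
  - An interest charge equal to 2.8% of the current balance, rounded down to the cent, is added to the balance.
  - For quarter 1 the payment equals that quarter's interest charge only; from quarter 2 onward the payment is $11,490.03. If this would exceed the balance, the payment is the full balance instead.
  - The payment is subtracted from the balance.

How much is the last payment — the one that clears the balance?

$8,382.21

Quarter 1: opening $29,765.50; interest $833.43 → $30,598.93; payment $833.43; balance $29,765.50
Quarter 2: opening $29,765.50; interest $833.43 → $30,598.93; payment $11,490.03; balance $19,108.90
Quarter 3: opening $19,108.90; interest $535.04 → $19,643.94; payment $11,490.03; balance $8,153.91
Quarter 4: opening $8,153.91; interest $228.30 → $8,382.21; payment $8,382.21; balance $0.00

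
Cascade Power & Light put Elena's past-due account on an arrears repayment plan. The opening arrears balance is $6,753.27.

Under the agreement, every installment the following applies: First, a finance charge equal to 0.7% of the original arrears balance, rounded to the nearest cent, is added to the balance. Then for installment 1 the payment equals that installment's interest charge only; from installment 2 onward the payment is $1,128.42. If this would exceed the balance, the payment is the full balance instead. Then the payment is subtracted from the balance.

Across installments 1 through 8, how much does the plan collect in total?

Installment 1: $6,753.27 +$47.27 interest = $6,800.54; pay $47.27 → $6,753.27
Installment 2: $6,753.27 +$47.27 interest = $6,800.54; pay $1,128.42 → $5,672.12
Installment 3: $5,672.12 +$47.27 interest = $5,719.39; pay $1,128.42 → $4,590.97
Installment 4: $4,590.97 +$47.27 interest = $4,638.24; pay $1,128.42 → $3,509.82
Installment 5: $3,509.82 +$47.27 interest = $3,557.09; pay $1,128.42 → $2,428.67
Installment 6: $2,428.67 +$47.27 interest = $2,475.94; pay $1,128.42 → $1,347.52
Installment 7: $1,347.52 +$47.27 interest = $1,394.79; pay $1,128.42 → $266.37
Installment 8: $266.37 +$47.27 interest = $313.64; pay $313.64 → $0.00
Total paid: $7,131.43

$7,131.43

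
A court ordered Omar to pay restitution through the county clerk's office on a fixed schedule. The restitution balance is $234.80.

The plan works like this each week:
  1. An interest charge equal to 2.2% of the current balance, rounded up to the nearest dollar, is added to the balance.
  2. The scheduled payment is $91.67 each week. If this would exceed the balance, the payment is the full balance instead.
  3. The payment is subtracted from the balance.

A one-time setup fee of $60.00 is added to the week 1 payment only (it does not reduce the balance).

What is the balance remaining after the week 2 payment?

$61.46

Week 1: opening $234.80; interest $6.00 → $240.80; payment $91.67 (+ $60.00 fee); balance $149.13
Week 2: opening $149.13; interest $4.00 → $153.13; payment $91.67; balance $61.46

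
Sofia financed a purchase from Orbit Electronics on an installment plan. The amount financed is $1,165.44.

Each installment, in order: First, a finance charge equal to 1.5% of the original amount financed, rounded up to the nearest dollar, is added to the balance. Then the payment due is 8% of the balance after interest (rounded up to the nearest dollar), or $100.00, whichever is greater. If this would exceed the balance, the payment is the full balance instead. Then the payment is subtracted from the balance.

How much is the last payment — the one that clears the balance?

$35.44

# | Opening | Interest | Payment | End bal
1 | $1,165.44 | $18.00 | $100.00 | $1,083.44
2 | $1,083.44 | $18.00 | $100.00 | $1,001.44
3 | $1,001.44 | $18.00 | $100.00 | $919.44
4 | $919.44 | $18.00 | $100.00 | $837.44
5 | $837.44 | $18.00 | $100.00 | $755.44
6 | $755.44 | $18.00 | $100.00 | $673.44
7 | $673.44 | $18.00 | $100.00 | $591.44
8 | $591.44 | $18.00 | $100.00 | $509.44
9 | $509.44 | $18.00 | $100.00 | $427.44
10 | $427.44 | $18.00 | $100.00 | $345.44
11 | $345.44 | $18.00 | $100.00 | $263.44
12 | $263.44 | $18.00 | $100.00 | $181.44
13 | $181.44 | $18.00 | $100.00 | $99.44
14 | $99.44 | $18.00 | $100.00 | $17.44
15 | $17.44 | $18.00 | $35.44 | $0.00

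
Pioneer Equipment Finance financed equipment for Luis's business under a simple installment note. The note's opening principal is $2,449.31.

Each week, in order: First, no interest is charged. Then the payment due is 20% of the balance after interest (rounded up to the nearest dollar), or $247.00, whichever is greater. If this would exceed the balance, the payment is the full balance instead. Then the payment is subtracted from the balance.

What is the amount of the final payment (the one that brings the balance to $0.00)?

# | Opening | Payment | End bal
1 | $2,449.31 | $490.00 | $1,959.31
2 | $1,959.31 | $392.00 | $1,567.31
3 | $1,567.31 | $314.00 | $1,253.31
4 | $1,253.31 | $251.00 | $1,002.31
5 | $1,002.31 | $247.00 | $755.31
6 | $755.31 | $247.00 | $508.31
7 | $508.31 | $247.00 | $261.31
8 | $261.31 | $247.00 | $14.31
9 | $14.31 | $14.31 | $0.00

$14.31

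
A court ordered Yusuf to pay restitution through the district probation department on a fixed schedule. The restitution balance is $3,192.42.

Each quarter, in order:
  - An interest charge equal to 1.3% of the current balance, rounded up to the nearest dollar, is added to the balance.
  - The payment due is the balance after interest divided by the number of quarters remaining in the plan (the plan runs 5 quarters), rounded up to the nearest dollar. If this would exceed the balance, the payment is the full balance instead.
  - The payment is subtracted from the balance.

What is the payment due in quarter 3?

Quarter 1: $3,192.42 +$42.00 interest = $3,234.42; pay $647.00 → $2,587.42
Quarter 2: $2,587.42 +$34.00 interest = $2,621.42; pay $656.00 → $1,965.42
Quarter 3: $1,965.42 +$26.00 interest = $1,991.42; pay $664.00 → $1,327.42

$664.00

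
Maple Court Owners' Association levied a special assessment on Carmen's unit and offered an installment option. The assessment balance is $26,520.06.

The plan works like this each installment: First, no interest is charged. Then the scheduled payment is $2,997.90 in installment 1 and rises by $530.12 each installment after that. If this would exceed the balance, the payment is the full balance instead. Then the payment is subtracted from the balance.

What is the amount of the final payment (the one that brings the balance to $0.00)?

$580.86

Installment 1: $26,520.06 − $2,997.90 → $23,522.16
Installment 2: $23,522.16 − $3,528.02 → $19,994.14
Installment 3: $19,994.14 − $4,058.14 → $15,936.00
Installment 4: $15,936.00 − $4,588.26 → $11,347.74
Installment 5: $11,347.74 − $5,118.38 → $6,229.36
Installment 6: $6,229.36 − $5,648.50 → $580.86
Installment 7: $580.86 − $580.86 → $0.00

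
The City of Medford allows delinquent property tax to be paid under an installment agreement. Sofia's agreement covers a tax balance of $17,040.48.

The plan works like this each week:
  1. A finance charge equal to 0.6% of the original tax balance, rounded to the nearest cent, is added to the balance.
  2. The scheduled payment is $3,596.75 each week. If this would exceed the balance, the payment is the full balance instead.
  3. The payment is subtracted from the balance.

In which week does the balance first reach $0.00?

5

# | Opening | Interest | Payment | End bal
1 | $17,040.48 | $102.24 | $3,596.75 | $13,545.97
2 | $13,545.97 | $102.24 | $3,596.75 | $10,051.46
3 | $10,051.46 | $102.24 | $3,596.75 | $6,556.95
4 | $6,556.95 | $102.24 | $3,596.75 | $3,062.44
5 | $3,062.44 | $102.24 | $3,164.68 | $0.00
Balance reaches $0.00 in week 5.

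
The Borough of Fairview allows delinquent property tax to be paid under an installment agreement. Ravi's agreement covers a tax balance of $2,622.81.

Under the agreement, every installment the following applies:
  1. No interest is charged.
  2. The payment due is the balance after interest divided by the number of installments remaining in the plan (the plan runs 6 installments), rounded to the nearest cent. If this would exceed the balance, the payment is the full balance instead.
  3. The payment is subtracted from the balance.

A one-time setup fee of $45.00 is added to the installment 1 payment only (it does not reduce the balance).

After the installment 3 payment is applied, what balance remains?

Installment 1: $2,622.81 − $437.14 (+ $45.00 fee) → $2,185.67
Installment 2: $2,185.67 − $437.13 → $1,748.54
Installment 3: $1,748.54 − $437.14 → $1,311.40

$1,311.40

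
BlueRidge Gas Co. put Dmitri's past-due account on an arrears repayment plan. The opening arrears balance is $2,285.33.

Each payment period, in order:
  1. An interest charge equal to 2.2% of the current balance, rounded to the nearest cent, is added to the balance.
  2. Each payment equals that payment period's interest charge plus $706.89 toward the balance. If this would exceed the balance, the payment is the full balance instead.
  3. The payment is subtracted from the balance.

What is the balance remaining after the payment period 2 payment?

$871.55

Payment period 1: $2,285.33 +$50.28 interest = $2,335.61; pay $757.17 → $1,578.44
Payment period 2: $1,578.44 +$34.73 interest = $1,613.17; pay $741.62 → $871.55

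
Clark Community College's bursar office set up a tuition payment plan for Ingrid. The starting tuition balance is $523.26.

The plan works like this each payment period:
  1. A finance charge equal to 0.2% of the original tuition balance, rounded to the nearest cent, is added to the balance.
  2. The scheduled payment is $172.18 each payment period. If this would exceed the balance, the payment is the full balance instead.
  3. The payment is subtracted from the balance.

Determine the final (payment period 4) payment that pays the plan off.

$10.92

# | Opening | Interest | Payment | End bal
1 | $523.26 | $1.05 | $172.18 | $352.13
2 | $352.13 | $1.05 | $172.18 | $181.00
3 | $181.00 | $1.05 | $172.18 | $9.87
4 | $9.87 | $1.05 | $10.92 | $0.00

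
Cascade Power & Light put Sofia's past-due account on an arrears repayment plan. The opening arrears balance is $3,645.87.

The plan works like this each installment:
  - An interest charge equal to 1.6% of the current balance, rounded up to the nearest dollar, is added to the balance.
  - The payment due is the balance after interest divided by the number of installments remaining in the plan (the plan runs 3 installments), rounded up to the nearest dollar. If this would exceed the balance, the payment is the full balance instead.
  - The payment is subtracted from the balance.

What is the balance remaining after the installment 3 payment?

# | Opening | Interest | Payment | End bal
1 | $3,645.87 | $59.00 | $1,235.00 | $2,469.87
2 | $2,469.87 | $40.00 | $1,255.00 | $1,254.87
3 | $1,254.87 | $21.00 | $1,275.87 | $0.00

$0.00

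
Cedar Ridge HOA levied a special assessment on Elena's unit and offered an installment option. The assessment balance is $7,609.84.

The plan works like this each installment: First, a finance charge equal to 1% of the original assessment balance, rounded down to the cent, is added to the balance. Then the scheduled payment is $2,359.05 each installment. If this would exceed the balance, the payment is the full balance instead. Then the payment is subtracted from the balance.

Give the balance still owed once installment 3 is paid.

Installment 1: opening $7,609.84; interest $76.09 → $7,685.93; payment $2,359.05; balance $5,326.88
Installment 2: opening $5,326.88; interest $76.09 → $5,402.97; payment $2,359.05; balance $3,043.92
Installment 3: opening $3,043.92; interest $76.09 → $3,120.01; payment $2,359.05; balance $760.96

$760.96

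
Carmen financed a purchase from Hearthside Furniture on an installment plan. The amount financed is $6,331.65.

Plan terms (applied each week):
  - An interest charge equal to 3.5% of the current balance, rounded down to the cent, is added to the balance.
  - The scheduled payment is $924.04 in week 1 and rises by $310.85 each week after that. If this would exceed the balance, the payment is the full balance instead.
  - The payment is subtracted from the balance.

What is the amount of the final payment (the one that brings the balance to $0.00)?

$1,513.08

Week 1: $6,331.65 +$221.60 interest = $6,553.25; pay $924.04 → $5,629.21
Week 2: $5,629.21 +$197.02 interest = $5,826.23; pay $1,234.89 → $4,591.34
Week 3: $4,591.34 +$160.69 interest = $4,752.03; pay $1,545.74 → $3,206.29
Week 4: $3,206.29 +$112.22 interest = $3,318.51; pay $1,856.59 → $1,461.92
Week 5: $1,461.92 +$51.16 interest = $1,513.08; pay $1,513.08 → $0.00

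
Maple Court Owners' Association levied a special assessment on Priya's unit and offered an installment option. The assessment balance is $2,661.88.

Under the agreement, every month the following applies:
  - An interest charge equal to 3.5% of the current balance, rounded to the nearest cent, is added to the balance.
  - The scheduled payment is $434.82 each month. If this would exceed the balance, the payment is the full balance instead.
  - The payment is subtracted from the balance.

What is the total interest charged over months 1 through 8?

$386.01

Month 1: $2,661.88 +$93.17 interest = $2,755.05; pay $434.82 → $2,320.23
Month 2: $2,320.23 +$81.21 interest = $2,401.44; pay $434.82 → $1,966.62
Month 3: $1,966.62 +$68.83 interest = $2,035.45; pay $434.82 → $1,600.63
Month 4: $1,600.63 +$56.02 interest = $1,656.65; pay $434.82 → $1,221.83
Month 5: $1,221.83 +$42.76 interest = $1,264.59; pay $434.82 → $829.77
Month 6: $829.77 +$29.04 interest = $858.81; pay $434.82 → $423.99
Month 7: $423.99 +$14.84 interest = $438.83; pay $434.82 → $4.01
Month 8: $4.01 +$0.14 interest = $4.15; pay $4.15 → $0.00
Total interest: $93.17 + $81.21 + $68.83 + $56.02 + $42.76 + $29.04 + $14.84 + $0.14 = $386.01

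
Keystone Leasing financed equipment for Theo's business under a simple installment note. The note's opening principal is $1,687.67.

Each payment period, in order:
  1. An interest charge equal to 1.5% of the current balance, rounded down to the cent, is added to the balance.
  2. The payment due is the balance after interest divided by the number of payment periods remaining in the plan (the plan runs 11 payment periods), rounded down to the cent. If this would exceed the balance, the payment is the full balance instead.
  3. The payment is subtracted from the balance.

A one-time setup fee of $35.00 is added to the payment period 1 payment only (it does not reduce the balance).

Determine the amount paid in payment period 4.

Payment period 1: opening $1,687.67; interest $25.31 → $1,712.98; payment $155.72 (+ $35.00 fee); balance $1,557.26
Payment period 2: opening $1,557.26; interest $23.35 → $1,580.61; payment $158.06; balance $1,422.55
Payment period 3: opening $1,422.55; interest $21.33 → $1,443.88; payment $160.43; balance $1,283.45
Payment period 4: opening $1,283.45; interest $19.25 → $1,302.70; payment $162.83; balance $1,139.87

$162.83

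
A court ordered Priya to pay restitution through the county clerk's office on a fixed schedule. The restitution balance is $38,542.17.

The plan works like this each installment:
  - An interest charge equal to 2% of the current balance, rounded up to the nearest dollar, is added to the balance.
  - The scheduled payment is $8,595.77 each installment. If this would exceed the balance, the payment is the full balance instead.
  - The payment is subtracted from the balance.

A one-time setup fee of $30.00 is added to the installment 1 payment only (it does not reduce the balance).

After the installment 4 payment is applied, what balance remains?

Installment 1: $38,542.17 +$771.00 interest = $39,313.17; pay $8,595.77 (+ $30.00 fee) → $30,717.40
Installment 2: $30,717.40 +$615.00 interest = $31,332.40; pay $8,595.77 → $22,736.63
Installment 3: $22,736.63 +$455.00 interest = $23,191.63; pay $8,595.77 → $14,595.86
Installment 4: $14,595.86 +$292.00 interest = $14,887.86; pay $8,595.77 → $6,292.09

$6,292.09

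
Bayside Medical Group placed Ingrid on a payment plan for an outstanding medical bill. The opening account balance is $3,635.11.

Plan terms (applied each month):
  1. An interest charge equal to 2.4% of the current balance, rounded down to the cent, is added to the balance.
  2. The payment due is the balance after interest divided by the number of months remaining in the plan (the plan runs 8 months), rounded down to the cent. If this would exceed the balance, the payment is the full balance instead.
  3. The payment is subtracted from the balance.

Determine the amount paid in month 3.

$487.89

# | Opening | Interest | Payment | End bal
1 | $3,635.11 | $87.24 | $465.29 | $3,257.06
2 | $3,257.06 | $78.16 | $476.46 | $2,858.76
3 | $2,858.76 | $68.61 | $487.89 | $2,439.48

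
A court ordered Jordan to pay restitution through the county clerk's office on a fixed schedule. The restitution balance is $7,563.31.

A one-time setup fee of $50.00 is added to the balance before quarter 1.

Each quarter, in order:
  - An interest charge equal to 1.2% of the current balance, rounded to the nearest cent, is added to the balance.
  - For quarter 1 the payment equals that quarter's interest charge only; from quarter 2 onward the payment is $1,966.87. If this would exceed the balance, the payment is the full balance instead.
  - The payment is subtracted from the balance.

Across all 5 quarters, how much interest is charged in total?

# | Opening | Interest | Payment | End bal
1 | $7,613.31 | $91.36 | $91.36 | $7,613.31
2 | $7,613.31 | $91.36 | $1,966.87 | $5,737.80
3 | $5,737.80 | $68.85 | $1,966.87 | $3,839.78
4 | $3,839.78 | $46.08 | $1,966.87 | $1,918.99
5 | $1,918.99 | $23.03 | $1,942.02 | $0.00
Total interest: $91.36 + $91.36 + $68.85 + $46.08 + $23.03 = $320.68

$320.68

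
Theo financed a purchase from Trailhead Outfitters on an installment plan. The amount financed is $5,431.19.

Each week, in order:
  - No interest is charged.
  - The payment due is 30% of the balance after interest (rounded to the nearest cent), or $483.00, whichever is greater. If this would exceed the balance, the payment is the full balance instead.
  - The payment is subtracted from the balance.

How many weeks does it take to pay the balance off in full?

7

Week 1: $5,431.19 − $1,629.36 → $3,801.83
Week 2: $3,801.83 − $1,140.55 → $2,661.28
Week 3: $2,661.28 − $798.38 → $1,862.90
Week 4: $1,862.90 − $558.87 → $1,304.03
Week 5: $1,304.03 − $483.00 → $821.03
Week 6: $821.03 − $483.00 → $338.03
Week 7: $338.03 − $338.03 → $0.00
Balance reaches $0.00 in week 7.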